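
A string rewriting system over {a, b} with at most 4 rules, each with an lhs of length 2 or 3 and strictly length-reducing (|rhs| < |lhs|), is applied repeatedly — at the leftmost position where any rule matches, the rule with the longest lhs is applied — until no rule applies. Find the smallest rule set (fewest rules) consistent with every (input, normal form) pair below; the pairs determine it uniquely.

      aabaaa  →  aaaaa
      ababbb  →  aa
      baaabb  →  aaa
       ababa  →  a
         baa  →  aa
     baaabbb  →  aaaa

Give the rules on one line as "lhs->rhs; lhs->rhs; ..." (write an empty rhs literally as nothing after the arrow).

  | aabaaa => aaaaa
  | ababbb => abbb => aa
  | baaabb => aaabb => aaa
  | ababa => aba => a

ba->; baa->aa; bb->; bbb->a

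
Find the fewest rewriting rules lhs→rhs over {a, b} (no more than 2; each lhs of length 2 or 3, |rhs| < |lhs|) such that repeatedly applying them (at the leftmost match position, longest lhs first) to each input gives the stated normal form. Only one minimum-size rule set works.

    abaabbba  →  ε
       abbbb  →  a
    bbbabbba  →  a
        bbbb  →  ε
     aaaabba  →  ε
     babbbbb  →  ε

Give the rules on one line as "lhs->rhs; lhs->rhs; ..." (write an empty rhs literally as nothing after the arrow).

aa->; bb->a

  | abaabbba => abbbba => aabba => bba => aa => ε
  | abbbb => aabb => bb => a
  | bbbabbba => ababbba => abaaba => abba => aaa => a
  | bbbb => abb => aa => ε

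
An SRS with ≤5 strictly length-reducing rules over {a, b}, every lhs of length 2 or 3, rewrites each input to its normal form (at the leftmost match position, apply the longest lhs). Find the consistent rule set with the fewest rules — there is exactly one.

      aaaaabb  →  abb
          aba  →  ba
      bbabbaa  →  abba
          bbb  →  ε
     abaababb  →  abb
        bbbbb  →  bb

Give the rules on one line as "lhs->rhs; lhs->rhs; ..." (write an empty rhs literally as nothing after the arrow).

aa->a; aba->ba; bab->ab; bbb->

  | aaaaabb => aaaabb => aaabb => aabb => abb
  | aba => ba
  | bbabbaa => babbaa => abbaa => abba
  | bbb => ε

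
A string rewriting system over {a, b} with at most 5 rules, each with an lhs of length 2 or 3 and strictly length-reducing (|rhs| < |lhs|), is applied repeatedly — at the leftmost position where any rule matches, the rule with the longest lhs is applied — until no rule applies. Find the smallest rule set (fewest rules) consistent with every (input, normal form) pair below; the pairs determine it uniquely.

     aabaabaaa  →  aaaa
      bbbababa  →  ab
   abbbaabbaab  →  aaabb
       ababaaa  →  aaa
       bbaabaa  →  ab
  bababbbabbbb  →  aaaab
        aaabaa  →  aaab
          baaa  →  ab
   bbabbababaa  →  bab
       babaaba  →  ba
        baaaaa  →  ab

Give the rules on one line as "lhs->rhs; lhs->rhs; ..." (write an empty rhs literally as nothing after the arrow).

aba->ab; baa->ab; bba->; bbb->ab

  | aabaabaaa => aababaaa => aabbaaa => aaaa
  | bbbababa => abababa => abbaba => aba => ab
  | abbbaabbaab => aabaabbaab => aababbaab => aabbbaab => aaabaab => aaabab => aaabb
  | ababaaa => abbaaa => aaa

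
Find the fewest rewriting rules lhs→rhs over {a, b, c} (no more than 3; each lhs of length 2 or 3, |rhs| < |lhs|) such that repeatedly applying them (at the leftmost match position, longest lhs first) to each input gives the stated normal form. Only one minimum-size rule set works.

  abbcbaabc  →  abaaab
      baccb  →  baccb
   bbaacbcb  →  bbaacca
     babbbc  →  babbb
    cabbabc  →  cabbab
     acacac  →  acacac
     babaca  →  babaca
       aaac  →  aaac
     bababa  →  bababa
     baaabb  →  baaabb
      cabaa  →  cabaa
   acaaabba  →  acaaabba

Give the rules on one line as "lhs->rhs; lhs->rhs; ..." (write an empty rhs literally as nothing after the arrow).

  | abbcbaabc => abcaaabc => abaaabc => abaaab
  | baccb
  | bbaacbcb => bbaacca
  | babbbc => babbb

bc->b; bcb->ca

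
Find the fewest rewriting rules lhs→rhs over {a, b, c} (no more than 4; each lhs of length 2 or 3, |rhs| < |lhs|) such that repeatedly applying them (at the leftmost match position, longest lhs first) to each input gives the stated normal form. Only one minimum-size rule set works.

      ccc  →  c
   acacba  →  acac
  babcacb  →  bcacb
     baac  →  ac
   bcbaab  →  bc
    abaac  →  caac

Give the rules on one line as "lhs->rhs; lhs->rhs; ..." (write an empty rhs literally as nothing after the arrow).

ab->c; ba->; cc->c

  | ccc => cc => c
  | acacba => acac
  | babcacb => bcacb
  | baac => ac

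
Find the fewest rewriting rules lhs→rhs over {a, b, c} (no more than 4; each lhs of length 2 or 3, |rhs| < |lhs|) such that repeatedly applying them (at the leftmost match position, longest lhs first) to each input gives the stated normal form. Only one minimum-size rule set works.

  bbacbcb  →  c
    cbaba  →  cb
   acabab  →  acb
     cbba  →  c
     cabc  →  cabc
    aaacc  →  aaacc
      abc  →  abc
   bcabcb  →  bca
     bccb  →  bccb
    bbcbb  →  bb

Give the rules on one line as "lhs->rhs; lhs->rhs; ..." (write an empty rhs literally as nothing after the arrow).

aba->; bba->; bcb->

  | bbacbcb => cbcb => c
  | cbaba => cb
  | acabab => acb
  | cbba => c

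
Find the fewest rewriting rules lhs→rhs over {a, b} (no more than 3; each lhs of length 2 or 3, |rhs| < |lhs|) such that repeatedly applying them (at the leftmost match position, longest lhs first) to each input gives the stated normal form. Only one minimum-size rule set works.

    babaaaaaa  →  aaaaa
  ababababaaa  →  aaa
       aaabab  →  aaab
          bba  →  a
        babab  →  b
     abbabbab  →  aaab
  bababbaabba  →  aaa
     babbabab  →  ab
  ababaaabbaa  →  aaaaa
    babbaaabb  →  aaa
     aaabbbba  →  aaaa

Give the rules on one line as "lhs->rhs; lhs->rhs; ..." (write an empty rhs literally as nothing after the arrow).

  | babaaaaaa => baaaaaa => aaaaa
  | ababababaaa => abababaaa => ababaaa => abaaa => aaa
  | aaabab => aaab
  | bba => a

ba->; bb->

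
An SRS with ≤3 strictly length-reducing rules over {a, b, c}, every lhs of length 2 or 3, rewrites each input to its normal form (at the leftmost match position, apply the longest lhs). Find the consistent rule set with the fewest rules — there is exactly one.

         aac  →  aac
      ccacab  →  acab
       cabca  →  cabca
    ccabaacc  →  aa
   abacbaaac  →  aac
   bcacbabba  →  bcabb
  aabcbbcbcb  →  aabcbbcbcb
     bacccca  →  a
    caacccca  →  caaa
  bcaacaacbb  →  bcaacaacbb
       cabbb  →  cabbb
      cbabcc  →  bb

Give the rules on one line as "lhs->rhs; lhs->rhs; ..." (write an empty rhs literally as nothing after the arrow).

  | aac
  | ccacab => acab
  | cabca
  | ccabaacc => abaacc => aacc => aa

ba->; cba->b; cc->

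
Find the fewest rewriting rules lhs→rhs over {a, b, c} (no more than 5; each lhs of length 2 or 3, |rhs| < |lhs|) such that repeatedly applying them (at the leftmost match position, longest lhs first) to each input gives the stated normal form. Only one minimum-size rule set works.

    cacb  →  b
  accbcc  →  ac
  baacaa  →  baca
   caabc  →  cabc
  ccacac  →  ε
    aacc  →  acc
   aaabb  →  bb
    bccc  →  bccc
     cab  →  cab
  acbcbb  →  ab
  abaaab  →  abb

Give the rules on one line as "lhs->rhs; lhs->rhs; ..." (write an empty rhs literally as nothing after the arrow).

aa->a; aaa->; cac->; cb->a

  | cacb => b
  | accbcc => acacc => ac
  | baacaa => bacaa => baca
  | caabc => cabc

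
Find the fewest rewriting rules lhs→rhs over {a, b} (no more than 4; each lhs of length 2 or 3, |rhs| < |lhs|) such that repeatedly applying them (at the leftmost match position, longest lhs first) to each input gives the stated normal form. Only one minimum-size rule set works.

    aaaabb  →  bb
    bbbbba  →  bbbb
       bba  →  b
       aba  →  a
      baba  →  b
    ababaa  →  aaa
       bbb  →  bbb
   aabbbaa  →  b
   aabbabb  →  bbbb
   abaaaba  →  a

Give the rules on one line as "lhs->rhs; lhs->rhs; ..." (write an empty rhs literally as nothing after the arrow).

aab->b; abb->a; ba->; bab->bb

  | aaaabb => aabb => bb
  | bbbbba => bbbb
  | bba => b
  | aba => a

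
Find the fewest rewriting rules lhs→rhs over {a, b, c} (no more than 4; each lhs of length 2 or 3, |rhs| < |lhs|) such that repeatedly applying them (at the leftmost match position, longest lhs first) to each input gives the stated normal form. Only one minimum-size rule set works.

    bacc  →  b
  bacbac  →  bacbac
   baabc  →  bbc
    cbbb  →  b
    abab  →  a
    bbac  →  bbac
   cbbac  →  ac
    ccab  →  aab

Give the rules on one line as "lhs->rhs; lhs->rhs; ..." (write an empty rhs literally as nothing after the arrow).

  | bacc => baa => b
  | bacbac
  | baabc => bbc
  | cbbb => b

baa->b; bab->; cbb->; cc->a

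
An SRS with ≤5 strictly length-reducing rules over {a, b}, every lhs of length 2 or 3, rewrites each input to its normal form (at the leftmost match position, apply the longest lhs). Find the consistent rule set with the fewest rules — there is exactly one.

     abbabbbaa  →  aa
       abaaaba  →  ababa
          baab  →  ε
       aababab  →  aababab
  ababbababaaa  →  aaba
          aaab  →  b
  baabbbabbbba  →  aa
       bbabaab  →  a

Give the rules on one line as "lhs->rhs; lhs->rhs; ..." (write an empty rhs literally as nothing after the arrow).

aaa->; baa->b; bb->; bbb->a

  | abbabbbaa => aabbbaa => aaaaa => aa
  | abaaaba => ababa
  | baab => bb => ε
  | aababab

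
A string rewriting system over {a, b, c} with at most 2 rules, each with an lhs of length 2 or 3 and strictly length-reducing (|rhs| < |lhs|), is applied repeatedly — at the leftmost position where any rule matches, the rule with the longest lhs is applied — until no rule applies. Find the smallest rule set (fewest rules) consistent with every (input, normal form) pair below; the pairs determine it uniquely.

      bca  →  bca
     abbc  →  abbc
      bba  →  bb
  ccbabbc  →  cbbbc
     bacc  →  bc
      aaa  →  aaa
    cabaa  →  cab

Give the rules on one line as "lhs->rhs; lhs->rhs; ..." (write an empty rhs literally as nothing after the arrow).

ba->b; cc->c

  | bca
  | abbc
  | bba => bb
  | ccbabbc => cbabbc => cbbbc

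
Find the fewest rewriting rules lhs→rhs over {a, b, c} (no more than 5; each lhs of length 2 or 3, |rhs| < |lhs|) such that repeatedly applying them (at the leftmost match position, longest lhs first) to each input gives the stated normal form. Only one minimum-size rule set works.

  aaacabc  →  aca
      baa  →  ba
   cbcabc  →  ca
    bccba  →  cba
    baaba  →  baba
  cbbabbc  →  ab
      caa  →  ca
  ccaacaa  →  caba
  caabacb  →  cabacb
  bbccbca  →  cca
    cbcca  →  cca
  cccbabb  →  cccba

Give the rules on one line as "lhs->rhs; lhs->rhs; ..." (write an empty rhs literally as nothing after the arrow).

aa->a; bb->; bc->; cac->ab

  | aaacabc => aacabc => acabc => aca
  | baa => ba
  | cbcabc => cabc => ca
  | bccba => cba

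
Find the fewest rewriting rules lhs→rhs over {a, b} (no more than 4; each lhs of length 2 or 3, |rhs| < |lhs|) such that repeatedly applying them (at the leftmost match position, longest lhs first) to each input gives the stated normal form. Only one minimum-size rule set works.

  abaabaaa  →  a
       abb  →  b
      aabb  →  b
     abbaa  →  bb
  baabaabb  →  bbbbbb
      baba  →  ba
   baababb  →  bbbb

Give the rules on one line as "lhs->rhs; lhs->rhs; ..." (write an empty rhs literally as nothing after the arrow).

aa->a; ab->; baa->bb

  | abaabaaa => aabaaa => abaaa => aaa => aa => a
  | abb => b
  | aabb => abb => b
  | abbaa => baa => bb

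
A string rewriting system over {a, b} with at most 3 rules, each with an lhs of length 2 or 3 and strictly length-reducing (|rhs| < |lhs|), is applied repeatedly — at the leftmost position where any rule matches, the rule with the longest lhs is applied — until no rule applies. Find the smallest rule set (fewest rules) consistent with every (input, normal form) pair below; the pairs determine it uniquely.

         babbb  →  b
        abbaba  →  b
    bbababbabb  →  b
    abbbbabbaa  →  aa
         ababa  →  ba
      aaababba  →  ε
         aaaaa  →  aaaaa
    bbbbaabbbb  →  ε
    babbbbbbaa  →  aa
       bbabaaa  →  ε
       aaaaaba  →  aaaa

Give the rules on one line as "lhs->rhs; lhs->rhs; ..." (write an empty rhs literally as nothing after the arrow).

ab->; aba->ab; bb->

  | babbb => bbb => b
  | abbaba => baba => bab => b
  | bbababbabb => ababbabb => abbbabb => bbabb => abb => b
  | abbbbabbaa => bbbabbaa => babbaa => bbaa => aa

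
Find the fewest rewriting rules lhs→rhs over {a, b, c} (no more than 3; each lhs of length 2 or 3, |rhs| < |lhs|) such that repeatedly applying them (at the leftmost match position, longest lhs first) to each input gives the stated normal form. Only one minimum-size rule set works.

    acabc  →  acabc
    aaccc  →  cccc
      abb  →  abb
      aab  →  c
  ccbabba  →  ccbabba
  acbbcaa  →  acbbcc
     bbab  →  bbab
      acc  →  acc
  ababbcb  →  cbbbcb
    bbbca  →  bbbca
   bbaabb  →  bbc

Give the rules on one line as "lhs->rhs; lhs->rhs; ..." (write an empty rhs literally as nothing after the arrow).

  | acabc
  | aaccc => cccc
  | abb
  | aab => aa => c

aa->c; aab->aa; aba->cb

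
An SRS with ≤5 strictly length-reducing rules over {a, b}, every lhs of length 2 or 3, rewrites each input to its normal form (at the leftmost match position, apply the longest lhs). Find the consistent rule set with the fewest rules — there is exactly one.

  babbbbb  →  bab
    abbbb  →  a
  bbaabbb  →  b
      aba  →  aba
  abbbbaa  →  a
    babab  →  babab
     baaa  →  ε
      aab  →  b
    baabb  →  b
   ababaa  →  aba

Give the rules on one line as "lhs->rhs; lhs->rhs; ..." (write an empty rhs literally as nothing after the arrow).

aa->b; aab->b; bb->; bba->bb

  | babbbbb => babbb => bab
  | abbbb => abb => a
  | bbaabbb => bbabbb => bbbbb => bbb => b
  | aba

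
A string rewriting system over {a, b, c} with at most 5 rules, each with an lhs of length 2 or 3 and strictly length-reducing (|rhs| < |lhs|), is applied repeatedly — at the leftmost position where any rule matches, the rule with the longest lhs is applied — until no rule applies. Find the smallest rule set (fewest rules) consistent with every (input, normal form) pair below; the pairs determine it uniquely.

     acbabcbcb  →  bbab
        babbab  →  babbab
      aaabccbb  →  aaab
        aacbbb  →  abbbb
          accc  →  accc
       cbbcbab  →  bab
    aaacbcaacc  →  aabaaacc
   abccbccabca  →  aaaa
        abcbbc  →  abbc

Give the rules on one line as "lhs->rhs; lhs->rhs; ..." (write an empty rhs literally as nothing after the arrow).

acb->bb; bca->aa; caa->ba; cb->

  | acbabcbcb => bbabcbcb => bbabcb => bbab
  | babbab
  | aaabccbb => aaabcb => aaab
  | aacbbb => abbbb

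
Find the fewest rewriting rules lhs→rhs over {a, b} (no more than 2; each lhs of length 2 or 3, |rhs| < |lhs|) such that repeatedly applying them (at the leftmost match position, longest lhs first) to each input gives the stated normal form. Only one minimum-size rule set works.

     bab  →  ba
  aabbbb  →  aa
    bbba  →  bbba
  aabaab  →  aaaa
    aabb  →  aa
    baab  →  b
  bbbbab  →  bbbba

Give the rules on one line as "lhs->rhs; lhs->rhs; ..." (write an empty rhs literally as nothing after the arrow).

  | bab => ba
  | aabbbb => aabbb => aabb => aab => aa
  | bbba
  | aabaab => aaaab => aaaa

ab->a; baa->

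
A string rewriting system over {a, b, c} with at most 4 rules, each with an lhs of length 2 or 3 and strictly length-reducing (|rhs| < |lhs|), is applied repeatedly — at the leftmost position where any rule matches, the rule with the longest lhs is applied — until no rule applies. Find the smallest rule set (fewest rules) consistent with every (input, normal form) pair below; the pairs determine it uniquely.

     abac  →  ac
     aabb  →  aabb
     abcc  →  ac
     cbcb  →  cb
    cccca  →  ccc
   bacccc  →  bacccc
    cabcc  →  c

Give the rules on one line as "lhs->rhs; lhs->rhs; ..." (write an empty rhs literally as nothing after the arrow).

aba->a; bc->; ca->

  | abac => ac
  | aabb
  | abcc => ac
  | cbcb => cb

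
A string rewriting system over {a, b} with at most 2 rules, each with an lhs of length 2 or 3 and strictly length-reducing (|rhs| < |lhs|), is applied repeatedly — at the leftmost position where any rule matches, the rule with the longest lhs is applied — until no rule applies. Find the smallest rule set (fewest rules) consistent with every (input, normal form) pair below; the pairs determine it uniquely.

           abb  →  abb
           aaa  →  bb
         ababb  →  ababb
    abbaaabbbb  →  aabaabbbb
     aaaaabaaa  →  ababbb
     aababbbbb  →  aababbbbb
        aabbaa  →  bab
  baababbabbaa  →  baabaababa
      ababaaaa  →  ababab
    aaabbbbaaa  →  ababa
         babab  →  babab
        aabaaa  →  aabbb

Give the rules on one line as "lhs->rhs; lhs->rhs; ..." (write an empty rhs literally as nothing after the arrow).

  | abb
  | aaa => bb
  | ababb
  | abbaaabbbb => aabaabbbb

aaa->bb; bba->ab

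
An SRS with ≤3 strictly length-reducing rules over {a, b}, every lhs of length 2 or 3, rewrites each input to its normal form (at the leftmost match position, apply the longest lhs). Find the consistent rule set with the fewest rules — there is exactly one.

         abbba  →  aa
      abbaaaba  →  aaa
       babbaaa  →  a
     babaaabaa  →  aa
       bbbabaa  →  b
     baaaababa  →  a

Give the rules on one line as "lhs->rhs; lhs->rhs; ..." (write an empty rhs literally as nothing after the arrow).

  | abbba => abba => aba => aa
  | abbaaaba => abaaaba => aaaaba => aaa
  | babbaaa => bbaaa => baa => a
  | babaaabaa => baaabaa => aabaa => aa

aab->; ab->a; ba->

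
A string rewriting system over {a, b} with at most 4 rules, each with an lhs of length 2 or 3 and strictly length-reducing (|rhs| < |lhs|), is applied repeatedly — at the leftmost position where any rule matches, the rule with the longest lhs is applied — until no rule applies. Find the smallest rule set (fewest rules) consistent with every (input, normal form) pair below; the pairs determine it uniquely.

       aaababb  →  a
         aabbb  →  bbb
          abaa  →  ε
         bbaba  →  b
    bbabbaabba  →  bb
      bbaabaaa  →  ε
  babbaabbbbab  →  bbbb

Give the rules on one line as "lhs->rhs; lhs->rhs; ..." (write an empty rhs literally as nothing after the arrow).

aa->; abb->a; ba->

  | aaababb => ababb => abb => a
  | aabbb => bbb
  | abaa => aa => ε
  | bbaba => bba => b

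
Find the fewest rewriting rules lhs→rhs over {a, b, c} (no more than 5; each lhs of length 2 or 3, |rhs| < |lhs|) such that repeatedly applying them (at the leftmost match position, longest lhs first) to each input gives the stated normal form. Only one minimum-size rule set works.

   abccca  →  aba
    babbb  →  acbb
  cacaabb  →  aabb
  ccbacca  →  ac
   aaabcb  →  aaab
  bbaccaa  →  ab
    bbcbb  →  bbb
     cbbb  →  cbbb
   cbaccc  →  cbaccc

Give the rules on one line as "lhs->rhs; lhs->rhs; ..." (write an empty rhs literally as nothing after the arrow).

bab->ac; bc->; ca->b; cca->ba

  | abccca => acca => aba
  | babbb => acbb
  | cacaabb => bcaabb => aabb
  | ccbacca => ccbaba => ccaca => baca => bab => ac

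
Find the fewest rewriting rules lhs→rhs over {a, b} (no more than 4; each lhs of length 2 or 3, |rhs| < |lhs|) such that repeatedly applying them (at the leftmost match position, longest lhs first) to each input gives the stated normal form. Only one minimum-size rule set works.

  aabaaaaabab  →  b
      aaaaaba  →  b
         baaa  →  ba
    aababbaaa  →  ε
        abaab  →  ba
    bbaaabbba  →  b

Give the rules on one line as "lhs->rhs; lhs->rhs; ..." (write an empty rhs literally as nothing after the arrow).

  | aabaaaaabab => baaaaabab => baaabab => babab => bbb => b
  | aaaaaba => aaaba => aba => b
  | baaa => ba
  | aababbaaa => babbaaa => babaaa => bbaa => aa => ε

aa->; ab->a; aba->b; bb->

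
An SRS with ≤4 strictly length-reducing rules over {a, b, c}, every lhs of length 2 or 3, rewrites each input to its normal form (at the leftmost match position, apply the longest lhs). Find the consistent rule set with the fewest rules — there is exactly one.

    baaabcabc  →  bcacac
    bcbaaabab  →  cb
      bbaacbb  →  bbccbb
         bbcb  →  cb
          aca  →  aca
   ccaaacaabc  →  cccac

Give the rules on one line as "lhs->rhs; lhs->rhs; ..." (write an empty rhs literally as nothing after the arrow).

aa->c; ab->a; bcb->cb; cbc->

  | baaabcabc => bcabcabc => bcacabc => bcacac
  | bcbaaabab => cbaaabab => cbcabab => abab => aab => cb
  | bbaacbb => bbccbb
  | bbcb => bcb => cb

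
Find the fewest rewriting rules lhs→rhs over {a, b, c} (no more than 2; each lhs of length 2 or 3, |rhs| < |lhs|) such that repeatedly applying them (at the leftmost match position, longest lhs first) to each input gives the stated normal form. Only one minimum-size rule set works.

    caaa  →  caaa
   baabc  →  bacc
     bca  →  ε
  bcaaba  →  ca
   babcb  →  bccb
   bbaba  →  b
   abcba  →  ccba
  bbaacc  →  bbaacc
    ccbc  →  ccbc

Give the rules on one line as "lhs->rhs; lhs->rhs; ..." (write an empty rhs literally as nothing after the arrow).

  | caaa
  | baabc => bacc
  | bca => ε
  | bcaaba => aba => ca

ab->c; bca->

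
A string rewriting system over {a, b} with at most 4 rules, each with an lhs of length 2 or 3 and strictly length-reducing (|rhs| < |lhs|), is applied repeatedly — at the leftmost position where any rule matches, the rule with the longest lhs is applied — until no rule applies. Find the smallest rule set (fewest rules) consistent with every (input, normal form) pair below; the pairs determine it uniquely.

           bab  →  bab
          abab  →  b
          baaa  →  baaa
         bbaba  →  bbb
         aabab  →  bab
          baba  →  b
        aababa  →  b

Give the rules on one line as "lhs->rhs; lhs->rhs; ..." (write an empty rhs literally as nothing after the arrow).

  | bab
  | abab => b
  | baaa
  | bbaba => bbba => bbb

aab->b; aba->; bba->bb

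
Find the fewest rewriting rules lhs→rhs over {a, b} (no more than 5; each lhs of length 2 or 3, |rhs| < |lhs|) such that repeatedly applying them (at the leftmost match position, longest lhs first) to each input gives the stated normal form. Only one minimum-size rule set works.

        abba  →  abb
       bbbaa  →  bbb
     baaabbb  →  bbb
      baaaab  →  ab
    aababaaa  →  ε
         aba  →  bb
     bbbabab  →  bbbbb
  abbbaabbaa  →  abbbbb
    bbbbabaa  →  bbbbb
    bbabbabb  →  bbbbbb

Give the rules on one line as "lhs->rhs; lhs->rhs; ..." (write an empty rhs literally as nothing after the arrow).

aa->; aba->bb; ba->; bba->bb

  | abba => abb
  | bbbaa => bbba => bbb
  | baaabbb => aabbb => bbb
  | baaaab => aaab => ab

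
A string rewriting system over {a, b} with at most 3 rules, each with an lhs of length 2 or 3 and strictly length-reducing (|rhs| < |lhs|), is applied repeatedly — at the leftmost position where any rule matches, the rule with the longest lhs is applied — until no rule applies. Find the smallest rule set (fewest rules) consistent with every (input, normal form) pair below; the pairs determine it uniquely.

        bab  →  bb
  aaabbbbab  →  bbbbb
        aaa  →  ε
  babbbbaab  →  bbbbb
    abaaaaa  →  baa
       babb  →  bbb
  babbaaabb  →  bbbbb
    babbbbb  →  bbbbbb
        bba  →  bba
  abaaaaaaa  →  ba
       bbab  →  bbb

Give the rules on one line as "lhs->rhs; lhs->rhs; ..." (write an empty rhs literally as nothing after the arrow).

aaa->; aab->; ab->b

  | bab => bb
  | aaabbbbab => bbbbab => bbbbb
  | aaa => ε
  | babbbbaab => bbbbbaab => bbbbb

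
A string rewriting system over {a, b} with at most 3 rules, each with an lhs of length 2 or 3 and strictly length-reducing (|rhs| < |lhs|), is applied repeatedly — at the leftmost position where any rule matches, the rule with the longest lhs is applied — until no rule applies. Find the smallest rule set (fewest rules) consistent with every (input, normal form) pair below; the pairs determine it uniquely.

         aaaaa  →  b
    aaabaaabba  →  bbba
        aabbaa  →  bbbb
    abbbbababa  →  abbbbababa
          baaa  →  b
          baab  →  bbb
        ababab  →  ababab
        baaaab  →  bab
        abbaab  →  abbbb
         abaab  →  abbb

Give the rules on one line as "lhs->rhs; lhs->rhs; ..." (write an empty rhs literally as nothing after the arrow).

aa->b; aaa->

  | aaaaa => aa => b
  | aaabaaabba => baaabba => bbba
  | aabbaa => bbbaa => bbbb
  | abbbbababa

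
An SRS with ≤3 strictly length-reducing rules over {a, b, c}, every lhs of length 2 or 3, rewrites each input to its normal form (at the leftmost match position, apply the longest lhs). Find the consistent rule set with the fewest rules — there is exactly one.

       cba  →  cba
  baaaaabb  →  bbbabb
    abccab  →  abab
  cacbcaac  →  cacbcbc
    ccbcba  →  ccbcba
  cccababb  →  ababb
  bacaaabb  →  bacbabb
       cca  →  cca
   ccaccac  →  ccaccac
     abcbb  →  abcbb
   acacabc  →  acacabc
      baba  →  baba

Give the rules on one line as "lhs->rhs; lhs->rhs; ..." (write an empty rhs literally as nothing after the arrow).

aa->b; bcc->b; ccc->

  | cba
  | baaaaabb => bbaaabb => bbbabb
  | abccab => abab
  | cacbcaac => cacbcbc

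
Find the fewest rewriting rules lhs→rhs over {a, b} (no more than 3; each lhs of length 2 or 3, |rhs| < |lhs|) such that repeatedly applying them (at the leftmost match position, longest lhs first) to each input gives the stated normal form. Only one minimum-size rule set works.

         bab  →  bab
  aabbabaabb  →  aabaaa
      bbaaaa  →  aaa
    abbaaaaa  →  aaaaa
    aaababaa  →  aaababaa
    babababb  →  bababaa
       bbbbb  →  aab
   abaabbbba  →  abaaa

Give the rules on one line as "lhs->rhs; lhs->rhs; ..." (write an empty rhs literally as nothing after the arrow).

bb->a; bba->

  | bab
  | aabbabaabb => aabaabb => aabaaa
  | bbaaaa => aaa
  | abbaaaaa => aaaaa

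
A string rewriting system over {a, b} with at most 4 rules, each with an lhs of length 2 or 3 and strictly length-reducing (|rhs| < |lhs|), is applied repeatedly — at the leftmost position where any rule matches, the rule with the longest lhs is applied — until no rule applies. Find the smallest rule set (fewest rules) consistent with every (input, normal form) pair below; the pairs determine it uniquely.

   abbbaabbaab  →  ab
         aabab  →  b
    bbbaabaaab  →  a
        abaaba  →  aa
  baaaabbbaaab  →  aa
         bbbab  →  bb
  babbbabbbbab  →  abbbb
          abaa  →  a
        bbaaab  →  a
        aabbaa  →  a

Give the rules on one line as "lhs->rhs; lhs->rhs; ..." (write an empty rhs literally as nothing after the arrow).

aab->ba; ba->a; baa->; bba->

  | abbbaabbaab => ababbaab => aabbaab => babaab => abaab => ab
  | aabab => baab => b
  | bbbaabaaab => babaaab => abaaab => aab => ba => a
  | abaaba => aba => aa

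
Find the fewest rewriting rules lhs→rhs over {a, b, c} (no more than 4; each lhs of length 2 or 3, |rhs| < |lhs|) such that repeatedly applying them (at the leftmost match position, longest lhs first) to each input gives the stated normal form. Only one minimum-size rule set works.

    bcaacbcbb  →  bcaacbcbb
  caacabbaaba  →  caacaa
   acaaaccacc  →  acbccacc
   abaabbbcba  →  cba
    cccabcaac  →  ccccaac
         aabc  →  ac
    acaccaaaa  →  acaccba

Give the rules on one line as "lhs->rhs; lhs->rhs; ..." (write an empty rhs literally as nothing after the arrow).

aaa->b; ab->; abb->

  | bcaacbcbb
  | caacabbaaba => caacaaba => caacaa
  | acaaaccacc => acbccacc
  | abaabbbcba => aabbbcba => abcba => cba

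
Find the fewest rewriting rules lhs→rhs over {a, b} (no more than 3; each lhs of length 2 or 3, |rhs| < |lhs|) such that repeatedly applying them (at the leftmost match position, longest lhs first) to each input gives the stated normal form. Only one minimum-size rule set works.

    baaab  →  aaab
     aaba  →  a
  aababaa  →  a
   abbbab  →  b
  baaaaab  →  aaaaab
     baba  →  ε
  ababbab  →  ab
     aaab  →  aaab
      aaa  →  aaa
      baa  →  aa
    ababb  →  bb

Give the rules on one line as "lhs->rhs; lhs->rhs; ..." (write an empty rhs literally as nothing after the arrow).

  | baaab => aaab
  | aaba => a
  | aababaa => abaa => a
  | abbbab => abbab => abab => b

aba->; ba->a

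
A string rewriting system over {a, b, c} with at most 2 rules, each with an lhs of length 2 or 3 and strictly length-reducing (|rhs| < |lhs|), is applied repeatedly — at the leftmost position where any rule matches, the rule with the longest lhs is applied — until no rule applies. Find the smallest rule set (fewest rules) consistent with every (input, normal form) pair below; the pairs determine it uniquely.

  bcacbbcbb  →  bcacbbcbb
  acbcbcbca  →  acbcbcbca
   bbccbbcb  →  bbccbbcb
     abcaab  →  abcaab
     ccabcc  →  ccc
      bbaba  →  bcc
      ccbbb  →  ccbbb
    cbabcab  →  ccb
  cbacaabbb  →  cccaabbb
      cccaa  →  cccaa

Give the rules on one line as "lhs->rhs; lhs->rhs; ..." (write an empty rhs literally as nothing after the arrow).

  | bcacbbcbb
  | acbcbcbca
  | bbccbbcb
  | abcaab

ba->c; cab->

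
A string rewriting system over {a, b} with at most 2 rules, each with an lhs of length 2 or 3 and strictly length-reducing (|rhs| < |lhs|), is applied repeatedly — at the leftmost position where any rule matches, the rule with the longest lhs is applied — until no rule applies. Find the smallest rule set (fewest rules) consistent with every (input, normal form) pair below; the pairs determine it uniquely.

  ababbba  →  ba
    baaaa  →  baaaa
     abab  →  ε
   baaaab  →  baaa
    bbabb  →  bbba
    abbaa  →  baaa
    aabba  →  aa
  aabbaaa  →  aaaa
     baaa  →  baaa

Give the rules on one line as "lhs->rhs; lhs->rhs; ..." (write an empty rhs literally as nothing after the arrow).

ab->; abb->ba

  | ababbba => abbba => baba => ba
  | baaaa
  | abab => ab => ε
  | baaaab => baaa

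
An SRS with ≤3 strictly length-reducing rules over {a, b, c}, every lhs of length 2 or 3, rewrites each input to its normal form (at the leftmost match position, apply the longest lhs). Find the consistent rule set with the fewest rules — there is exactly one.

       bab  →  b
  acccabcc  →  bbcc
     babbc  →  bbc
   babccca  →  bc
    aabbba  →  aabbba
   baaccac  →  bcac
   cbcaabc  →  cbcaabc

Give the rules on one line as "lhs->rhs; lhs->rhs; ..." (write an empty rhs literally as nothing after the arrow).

acc->bc; bab->b; cca->

  | bab => b
  | acccabcc => bccabcc => bbcc
  | babbc => bbc
  | babccca => bccca => bc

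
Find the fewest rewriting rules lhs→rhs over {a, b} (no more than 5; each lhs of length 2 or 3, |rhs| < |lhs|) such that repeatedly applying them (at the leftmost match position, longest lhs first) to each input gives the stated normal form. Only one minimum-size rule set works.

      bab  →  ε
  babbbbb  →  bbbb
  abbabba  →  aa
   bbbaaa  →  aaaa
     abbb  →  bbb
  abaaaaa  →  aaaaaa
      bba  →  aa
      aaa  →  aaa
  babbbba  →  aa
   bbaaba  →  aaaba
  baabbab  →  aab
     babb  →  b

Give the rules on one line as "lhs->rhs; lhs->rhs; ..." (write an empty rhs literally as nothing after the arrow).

  | bab => ε
  | babbbbb => bbbb
  | abbabba => bbabba => aabba => abba => bba => aa
  | bbbaaa => baaaa => aaaa

abb->bb; baa->aa; bab->; bba->aa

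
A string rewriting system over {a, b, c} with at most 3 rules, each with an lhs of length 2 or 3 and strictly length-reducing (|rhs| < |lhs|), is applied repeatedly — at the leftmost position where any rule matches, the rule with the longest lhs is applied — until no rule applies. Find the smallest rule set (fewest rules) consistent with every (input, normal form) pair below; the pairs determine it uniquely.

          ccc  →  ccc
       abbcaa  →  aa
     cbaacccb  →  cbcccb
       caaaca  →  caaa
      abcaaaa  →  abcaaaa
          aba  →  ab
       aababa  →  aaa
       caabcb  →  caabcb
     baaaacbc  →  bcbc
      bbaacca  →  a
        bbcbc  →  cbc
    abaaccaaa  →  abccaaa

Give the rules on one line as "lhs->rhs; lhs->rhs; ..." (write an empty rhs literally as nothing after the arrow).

  | ccc
  | abbcaa => acaa => aa
  | cbaacccb => cbacccb => cbcccb
  | caaaca => caaa

ac->; ba->b; bb->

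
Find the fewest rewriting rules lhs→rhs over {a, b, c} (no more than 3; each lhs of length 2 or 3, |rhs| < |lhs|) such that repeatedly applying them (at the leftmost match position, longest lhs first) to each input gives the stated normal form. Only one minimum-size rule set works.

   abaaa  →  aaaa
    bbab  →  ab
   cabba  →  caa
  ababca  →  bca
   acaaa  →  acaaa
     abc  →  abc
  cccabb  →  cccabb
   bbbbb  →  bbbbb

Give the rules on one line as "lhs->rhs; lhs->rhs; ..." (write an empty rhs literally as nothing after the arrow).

aab->b; ba->a

  | abaaa => aaaa
  | bbab => bab => ab
  | cabba => caba => caa
  | ababca => aabca => bca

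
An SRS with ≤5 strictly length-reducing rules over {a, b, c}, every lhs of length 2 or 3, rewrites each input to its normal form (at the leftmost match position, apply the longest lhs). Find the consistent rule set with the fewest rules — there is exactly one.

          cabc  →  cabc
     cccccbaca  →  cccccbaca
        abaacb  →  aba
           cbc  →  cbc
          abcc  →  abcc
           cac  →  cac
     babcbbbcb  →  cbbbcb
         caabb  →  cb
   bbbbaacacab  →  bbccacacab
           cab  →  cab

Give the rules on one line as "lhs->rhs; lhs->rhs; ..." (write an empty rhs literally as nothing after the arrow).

aab->; acb->; bab->; bba->cc

  | cabc
  | cccccbaca
  | abaacb => aba
  | cbc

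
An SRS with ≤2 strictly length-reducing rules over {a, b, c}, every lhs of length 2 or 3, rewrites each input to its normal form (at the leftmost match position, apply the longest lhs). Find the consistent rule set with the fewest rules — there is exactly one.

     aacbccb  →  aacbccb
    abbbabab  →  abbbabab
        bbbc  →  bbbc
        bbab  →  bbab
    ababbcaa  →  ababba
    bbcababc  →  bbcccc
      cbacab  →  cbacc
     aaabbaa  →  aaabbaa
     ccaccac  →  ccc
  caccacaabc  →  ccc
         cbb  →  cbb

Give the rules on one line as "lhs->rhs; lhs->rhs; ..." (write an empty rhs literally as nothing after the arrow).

ca->; cab->cc

  | aacbccb
  | abbbabab
  | bbbc
  | bbab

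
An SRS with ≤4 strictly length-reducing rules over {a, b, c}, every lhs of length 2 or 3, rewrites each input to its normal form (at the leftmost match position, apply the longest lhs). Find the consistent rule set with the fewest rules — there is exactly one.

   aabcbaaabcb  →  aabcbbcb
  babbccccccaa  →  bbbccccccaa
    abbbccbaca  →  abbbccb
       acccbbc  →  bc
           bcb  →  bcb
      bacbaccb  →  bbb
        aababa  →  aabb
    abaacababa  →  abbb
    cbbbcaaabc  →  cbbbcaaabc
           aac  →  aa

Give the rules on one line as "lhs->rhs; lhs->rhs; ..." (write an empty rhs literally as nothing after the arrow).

  | aabcbaaabcb => aabcbaabcb => aabcbabcb => aabcbbcb
  | babbccccccaa => bbbccccccaa
  | abbbccbaca => abbbccbaa => abbbccba => abbbccb
  | acccbbc => accbbc => acbbc => bc

ac->a; acb->; ba->b; bac->ba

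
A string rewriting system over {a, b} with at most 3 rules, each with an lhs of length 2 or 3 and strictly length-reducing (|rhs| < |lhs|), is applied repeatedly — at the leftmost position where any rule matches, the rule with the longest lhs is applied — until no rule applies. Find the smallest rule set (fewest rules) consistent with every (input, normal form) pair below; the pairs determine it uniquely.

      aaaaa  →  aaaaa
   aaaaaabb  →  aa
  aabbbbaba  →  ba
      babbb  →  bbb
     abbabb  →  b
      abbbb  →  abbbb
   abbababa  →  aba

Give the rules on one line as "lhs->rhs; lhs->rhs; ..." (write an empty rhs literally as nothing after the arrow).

  | aaaaa
  | aaaaaabb => aaaab => aa
  | aabbbbaba => bbbaba => baba => ba
  | babbb => bbb

aab->; bab->b; bba->a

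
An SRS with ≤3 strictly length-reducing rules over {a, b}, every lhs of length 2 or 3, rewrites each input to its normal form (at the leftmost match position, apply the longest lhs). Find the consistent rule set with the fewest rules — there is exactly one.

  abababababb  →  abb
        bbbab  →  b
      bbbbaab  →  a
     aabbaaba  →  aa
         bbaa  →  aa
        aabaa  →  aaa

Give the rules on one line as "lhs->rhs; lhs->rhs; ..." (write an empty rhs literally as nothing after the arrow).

aab->a; ba->; bba->a

  | abababababb => ababababb => abababb => ababb => abb
  | bbbab => bab => b
  | bbbbaab => bbaab => aab => a
  | aabbaaba => abaaba => aaba => aa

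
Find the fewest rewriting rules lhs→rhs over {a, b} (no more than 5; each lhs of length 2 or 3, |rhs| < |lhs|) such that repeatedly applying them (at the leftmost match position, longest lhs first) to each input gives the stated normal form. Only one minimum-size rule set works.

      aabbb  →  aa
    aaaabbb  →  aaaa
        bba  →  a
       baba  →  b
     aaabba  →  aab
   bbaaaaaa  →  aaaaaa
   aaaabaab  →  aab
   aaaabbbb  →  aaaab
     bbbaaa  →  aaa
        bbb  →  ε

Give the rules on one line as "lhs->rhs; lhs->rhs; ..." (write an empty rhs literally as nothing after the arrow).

aba->b; ba->a; bb->b; bbb->

  | aabbb => aa
  | aaaabbb => aaaa
  | bba => ba => a
  | baba => aba => b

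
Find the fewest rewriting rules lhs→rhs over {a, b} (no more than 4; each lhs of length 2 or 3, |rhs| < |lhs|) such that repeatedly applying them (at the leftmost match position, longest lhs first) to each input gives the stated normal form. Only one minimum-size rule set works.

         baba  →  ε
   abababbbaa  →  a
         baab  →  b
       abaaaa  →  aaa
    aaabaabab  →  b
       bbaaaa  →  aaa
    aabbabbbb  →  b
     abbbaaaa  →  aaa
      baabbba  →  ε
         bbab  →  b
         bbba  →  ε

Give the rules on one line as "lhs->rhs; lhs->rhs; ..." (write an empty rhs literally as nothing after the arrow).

ab->b; ba->; bb->b

  | baba => ba => ε
  | abababbbaa => bababbbaa => babbbaa => bbbaa => bbaa => baa => a
  | baab => ab => b
  | abaaaa => baaaa => aaa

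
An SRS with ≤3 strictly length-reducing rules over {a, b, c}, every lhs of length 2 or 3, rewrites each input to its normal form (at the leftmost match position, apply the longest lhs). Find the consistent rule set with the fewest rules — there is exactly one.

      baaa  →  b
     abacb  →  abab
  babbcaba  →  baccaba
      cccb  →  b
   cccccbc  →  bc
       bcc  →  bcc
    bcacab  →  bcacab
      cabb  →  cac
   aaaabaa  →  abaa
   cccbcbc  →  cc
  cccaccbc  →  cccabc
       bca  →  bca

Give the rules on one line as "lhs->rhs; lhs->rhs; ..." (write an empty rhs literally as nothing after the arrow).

aaa->; bb->c; cb->b

  | baaa => b
  | abacb => abab
  | babbcaba => baccaba
  | cccb => ccb => cb => b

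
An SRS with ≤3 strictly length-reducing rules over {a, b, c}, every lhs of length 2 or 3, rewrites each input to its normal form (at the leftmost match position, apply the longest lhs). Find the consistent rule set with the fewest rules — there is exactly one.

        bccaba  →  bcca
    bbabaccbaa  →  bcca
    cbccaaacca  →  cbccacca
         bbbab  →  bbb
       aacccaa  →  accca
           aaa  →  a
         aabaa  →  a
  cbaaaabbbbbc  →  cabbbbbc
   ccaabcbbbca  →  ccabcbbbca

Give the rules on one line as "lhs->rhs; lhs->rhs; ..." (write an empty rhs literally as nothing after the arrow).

  | bccaba => bcca
  | bbabaccbaa => bbaccbaa => bccbaa => bcca
  | cbccaaacca => cbccaacca => cbccacca
  | bbbab => bbb

aa->a; ba->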